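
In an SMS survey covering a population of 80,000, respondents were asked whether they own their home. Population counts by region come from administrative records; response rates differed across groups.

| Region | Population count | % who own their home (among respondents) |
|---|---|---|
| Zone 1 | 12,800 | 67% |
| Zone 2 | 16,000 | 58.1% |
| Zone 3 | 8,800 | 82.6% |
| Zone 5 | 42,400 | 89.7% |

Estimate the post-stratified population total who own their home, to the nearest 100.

Each cell contributes its population count × the respondent rate:
  Zone 1: 12,800 × 67% = 8576
  Zone 2: 16,000 × 58.1% = 9296
  Zone 3: 8,800 × 82.6% = 7268.8
  Zone 5: 42,400 × 89.7% = 38032.8
Estimated total = 63173.6 → 63,200.

63,200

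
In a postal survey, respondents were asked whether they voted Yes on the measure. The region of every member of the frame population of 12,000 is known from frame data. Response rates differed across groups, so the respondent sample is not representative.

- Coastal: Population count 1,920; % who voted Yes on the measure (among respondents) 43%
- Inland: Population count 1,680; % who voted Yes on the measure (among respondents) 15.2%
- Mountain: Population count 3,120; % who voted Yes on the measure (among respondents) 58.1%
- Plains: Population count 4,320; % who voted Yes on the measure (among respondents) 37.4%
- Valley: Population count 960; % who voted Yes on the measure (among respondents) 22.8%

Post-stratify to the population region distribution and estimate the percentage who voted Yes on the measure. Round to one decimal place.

39.4%

Reweight to the known region distribution:
  Coastal: (1,920/12,000) × 43 = 6.88
  Inland: (1,680/12,000) × 15.2 = 2.128
  Mountain: (3,120/12,000) × 58.1 = 15.106
  Plains: (4,320/12,000) × 37.4 = 13.464
  Valley: (960/12,000) × 22.8 = 1.824
Post-stratified estimate = 39.402 → 39.4%.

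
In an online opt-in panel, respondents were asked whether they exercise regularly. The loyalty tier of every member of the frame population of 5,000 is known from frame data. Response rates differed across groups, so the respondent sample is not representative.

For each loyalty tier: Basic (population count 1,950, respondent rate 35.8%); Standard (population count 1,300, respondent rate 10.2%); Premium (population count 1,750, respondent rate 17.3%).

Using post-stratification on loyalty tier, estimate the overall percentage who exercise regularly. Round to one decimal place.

Weight each group's respondent value by its population share:
  Basic: (1,950/5,000) × 35.8 = 13.962
  Standard: (1,300/5,000) × 10.2 = 2.652
  Premium: (1,750/5,000) × 17.3 = 6.055
Post-stratified estimate = 22.669 → 22.7%.

22.7%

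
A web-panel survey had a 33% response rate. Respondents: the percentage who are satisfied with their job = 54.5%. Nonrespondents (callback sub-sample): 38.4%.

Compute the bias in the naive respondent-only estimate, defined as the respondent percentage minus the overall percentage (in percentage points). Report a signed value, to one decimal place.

Nonresponse fraction = 1 − 0.33 = 0.67.
Bias = (nonresponse fraction) × (respondent percentage − nonrespondent percentage)
     = 0.67 × (54.5 − 38.4) = 0.67 × 16.1 = 10.787.

+10.8 percentage points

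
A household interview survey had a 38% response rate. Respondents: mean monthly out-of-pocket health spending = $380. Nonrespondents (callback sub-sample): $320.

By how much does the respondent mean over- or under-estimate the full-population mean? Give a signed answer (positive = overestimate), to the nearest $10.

+$40

Nonresponse fraction = 1 − 0.38 = 0.62.
Bias = (nonresponse fraction) × (respondent mean − nonrespondent mean)
     = 0.62 × (380 − 320) = 0.62 × 60 = 37.2.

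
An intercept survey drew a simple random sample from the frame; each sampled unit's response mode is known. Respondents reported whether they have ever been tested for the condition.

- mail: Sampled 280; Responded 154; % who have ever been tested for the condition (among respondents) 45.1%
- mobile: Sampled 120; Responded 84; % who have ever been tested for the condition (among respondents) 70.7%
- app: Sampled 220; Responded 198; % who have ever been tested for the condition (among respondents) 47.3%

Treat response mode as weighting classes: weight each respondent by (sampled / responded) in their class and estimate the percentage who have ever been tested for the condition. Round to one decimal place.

50.8%

Response rates by class: mail 154/280 = 55%, mobile 84/120 = 70%, app 198/220 = 90%.
Each respondent's weight = sampled/responded in their class; summing within a class gives n_sampled, so:
  mail: 280 × 45.1 = 12,628
  mobile: 120 × 70.7 = 8484
  app: 220 × 47.3 = 10,406
Adjusted estimate = 31,518 / 620 = 50.8355 → 50.8%.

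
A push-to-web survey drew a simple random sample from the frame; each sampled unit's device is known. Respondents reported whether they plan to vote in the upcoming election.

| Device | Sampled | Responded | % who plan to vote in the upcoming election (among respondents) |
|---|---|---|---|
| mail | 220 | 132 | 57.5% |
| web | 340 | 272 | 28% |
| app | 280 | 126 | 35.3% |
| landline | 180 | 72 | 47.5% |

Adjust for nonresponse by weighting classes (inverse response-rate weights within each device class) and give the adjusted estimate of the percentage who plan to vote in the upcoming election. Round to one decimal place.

39.8%

Response rates by class: mail 132/220 = 60%, web 272/340 = 80%, app 126/280 = 45%, landline 72/180 = 40%.
With weight = n_sampled/n_responded per class, the weighted class total is n_sampled:
  mail: 220 × 57.5 = 12,650
  web: 340 × 28 = 9520
  app: 280 × 35.3 = 9884
  landline: 180 × 47.5 = 8550
Adjusted estimate = 40,604 / 1,020 = 39.8078 → 39.8%.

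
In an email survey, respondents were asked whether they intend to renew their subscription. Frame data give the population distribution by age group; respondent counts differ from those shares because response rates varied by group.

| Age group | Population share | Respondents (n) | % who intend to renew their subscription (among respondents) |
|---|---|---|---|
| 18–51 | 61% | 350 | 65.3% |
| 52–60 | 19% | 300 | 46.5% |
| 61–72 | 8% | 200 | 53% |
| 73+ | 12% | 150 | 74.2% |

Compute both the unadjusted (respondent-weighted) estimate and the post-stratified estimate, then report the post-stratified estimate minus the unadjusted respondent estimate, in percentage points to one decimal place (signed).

Unadjusted (pooled respondent) estimate weights by respondent counts:
  (350/1000)×65.3 + (300/1000)×46.5 + (200/1000)×53 + (150/1000)×74.2 = 58.535%
Post-stratifying to population shares instead:
  0.61×65.3 + 0.19×46.5 + 0.08×53 + 0.12×74.2 = 61.812%
Difference = 61.812 − 58.535 = 3.277 pp.

+3.3 percentage points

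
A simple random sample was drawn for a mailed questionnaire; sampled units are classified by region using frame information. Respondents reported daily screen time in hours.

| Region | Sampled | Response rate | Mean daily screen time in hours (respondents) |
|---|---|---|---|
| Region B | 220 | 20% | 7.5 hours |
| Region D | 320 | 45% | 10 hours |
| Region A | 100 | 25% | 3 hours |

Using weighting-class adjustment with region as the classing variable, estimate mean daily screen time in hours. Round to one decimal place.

8.0

Each respondent's weight = sampled/responded in their class; summing within a class gives n_sampled, so:
  Region B: 220 × 7.5 = 1650
  Region D: 320 × 10 = 3200
  Region A: 100 × 3 = 300
Adjusted estimate = 5150 / 640 = 8.04688 → 8.0.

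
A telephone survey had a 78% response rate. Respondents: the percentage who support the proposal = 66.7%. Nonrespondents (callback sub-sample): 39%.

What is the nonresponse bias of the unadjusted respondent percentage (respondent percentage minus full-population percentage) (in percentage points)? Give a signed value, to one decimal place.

Nonresponse fraction = 1 − 0.78 = 0.22.
Bias = (nonresponse fraction) × (respondent percentage − nonrespondent percentage)
     = 0.22 × (66.7 − 39) = 0.22 × 27.7 = 6.094.

+6.1 percentage points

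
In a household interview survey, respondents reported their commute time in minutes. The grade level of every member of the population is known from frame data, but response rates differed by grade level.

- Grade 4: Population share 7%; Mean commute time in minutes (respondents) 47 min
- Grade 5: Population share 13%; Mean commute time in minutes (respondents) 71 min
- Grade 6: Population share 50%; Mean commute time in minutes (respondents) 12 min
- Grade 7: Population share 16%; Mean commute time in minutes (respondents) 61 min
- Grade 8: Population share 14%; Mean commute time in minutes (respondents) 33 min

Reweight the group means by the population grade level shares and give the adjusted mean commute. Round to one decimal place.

Weight each group's respondent value by its population share:
  Grade 4: 0.07 × 47 = 3.29
  Grade 5: 0.13 × 71 = 9.23
  Grade 6: 0.5 × 12 = 6
  Grade 7: 0.16 × 61 = 9.76
  Grade 8: 0.14 × 33 = 4.62
Post-stratified estimate = 32.9 → 32.9.

32.9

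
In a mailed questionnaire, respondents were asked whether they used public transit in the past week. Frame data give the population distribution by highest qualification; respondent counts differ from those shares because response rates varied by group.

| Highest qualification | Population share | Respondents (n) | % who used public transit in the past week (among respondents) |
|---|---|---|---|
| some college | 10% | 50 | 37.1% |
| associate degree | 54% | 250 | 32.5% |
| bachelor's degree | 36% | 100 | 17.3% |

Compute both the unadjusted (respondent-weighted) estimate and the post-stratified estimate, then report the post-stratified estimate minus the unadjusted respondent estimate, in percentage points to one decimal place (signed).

Without adjustment, the pooled respondent share is:
  (50/400)×37.1 + (250/400)×32.5 + (100/400)×17.3 = 29.275%
Post-stratified estimate weights by population shares:
  0.1×37.1 + 0.54×32.5 + 0.36×17.3 = 27.488%
Difference = 27.488 − 29.275 = -1.787 pp.

-1.8 percentage points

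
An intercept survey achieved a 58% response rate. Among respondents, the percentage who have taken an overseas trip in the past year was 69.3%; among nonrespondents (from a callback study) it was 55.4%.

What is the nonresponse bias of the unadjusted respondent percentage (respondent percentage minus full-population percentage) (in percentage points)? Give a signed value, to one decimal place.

Nonresponse fraction = 1 − 0.58 = 0.42.
Bias = (nonresponse fraction) × (respondent percentage − nonrespondent percentage)
     = 0.42 × (69.3 − 55.4) = 0.42 × 13.9 = 5.838.

+5.8 percentage points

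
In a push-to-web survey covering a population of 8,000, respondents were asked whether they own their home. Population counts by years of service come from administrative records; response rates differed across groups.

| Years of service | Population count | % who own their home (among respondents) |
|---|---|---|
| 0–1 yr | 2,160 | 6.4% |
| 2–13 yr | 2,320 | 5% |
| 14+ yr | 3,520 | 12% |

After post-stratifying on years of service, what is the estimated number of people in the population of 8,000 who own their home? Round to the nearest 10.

680

Each cell contributes its population count × the respondent rate:
  0–1 yr: 2,160 × 6.4% = 138.24
  2–13 yr: 2,320 × 5% = 116
  14+ yr: 3,520 × 12% = 422.4
Estimated total = 676.64 → 680.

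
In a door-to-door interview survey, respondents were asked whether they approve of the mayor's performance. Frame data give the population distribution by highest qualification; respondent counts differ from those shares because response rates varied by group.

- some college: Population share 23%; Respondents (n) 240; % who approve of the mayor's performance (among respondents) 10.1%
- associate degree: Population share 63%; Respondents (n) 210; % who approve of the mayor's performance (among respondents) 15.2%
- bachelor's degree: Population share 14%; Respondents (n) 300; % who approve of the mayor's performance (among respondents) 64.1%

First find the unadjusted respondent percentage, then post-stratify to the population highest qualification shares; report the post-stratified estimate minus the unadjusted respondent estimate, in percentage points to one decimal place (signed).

Unadjusted (pooled respondent) estimate weights by respondent counts:
  (240/750)×10.1 + (210/750)×15.2 + (300/750)×64.1 = 33.128%
Reweighting by population highest qualification shares:
  0.23×10.1 + 0.63×15.2 + 0.14×64.1 = 20.873%
Difference = 20.873 − 33.128 = -12.255 pp.

-12.3 percentage points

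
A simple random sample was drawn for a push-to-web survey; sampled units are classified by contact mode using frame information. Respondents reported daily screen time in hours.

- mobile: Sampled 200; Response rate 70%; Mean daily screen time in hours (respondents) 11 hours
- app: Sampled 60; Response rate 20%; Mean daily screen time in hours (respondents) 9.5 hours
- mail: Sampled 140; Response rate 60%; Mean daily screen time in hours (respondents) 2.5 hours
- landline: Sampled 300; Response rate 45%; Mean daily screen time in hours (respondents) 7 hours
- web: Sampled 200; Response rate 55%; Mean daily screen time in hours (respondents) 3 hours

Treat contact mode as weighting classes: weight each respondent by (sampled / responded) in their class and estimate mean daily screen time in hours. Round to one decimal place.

Each respondent's weight = sampled/responded in their class; summing within a class gives n_sampled, so:
  mobile: 200 × 11 = 2200
  app: 60 × 9.5 = 570
  mail: 140 × 2.5 = 350
  landline: 300 × 7 = 2100
  web: 200 × 3 = 600
Adjusted estimate = 5820 / 900 = 6.46667 → 6.5.

6.5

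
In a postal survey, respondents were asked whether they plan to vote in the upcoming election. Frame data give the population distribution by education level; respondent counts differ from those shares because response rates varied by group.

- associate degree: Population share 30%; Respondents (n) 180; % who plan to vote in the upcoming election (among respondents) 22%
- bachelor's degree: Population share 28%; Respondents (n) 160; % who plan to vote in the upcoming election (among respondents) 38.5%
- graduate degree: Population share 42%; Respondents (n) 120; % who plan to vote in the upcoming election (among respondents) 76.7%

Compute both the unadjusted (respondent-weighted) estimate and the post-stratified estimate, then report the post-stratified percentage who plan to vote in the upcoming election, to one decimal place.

Without adjustment, the pooled respondent share is:
  (180/460)×22 + (160/460)×38.5 + (120/460)×76.7 = 42.0087%
Reweighting by population education level shares:
  0.3×22 + 0.28×38.5 + 0.42×76.7 = 49.594%

49.6%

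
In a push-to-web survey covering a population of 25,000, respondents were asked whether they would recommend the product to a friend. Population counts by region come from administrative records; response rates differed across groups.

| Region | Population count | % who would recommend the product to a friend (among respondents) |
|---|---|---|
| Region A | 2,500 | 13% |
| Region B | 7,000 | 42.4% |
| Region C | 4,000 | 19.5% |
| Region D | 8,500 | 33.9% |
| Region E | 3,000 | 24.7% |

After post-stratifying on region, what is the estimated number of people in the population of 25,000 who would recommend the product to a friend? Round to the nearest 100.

Each cell contributes its population count × the respondent rate:
  Region A: 2,500 × 13% = 325
  Region B: 7,000 × 42.4% = 2968
  Region C: 4,000 × 19.5% = 780
  Region D: 8,500 × 33.9% = 2881.5
  Region E: 3,000 × 24.7% = 741
Estimated total = 7695.5 → 7,700.

7,700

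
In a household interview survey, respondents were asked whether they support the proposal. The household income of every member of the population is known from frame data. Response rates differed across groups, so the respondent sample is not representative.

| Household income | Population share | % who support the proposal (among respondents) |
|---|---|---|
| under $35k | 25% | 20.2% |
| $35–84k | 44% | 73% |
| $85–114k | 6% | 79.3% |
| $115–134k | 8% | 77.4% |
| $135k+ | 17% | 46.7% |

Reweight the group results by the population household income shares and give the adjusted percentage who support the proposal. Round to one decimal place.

Each cell contributes population-share × respondent value:
  under $35k: 0.25 × 20.2 = 5.05
  $35–84k: 0.44 × 73 = 32.12
  $85–114k: 0.06 × 79.3 = 4.758
  $115–134k: 0.08 × 77.4 = 6.192
  $135k+: 0.17 × 46.7 = 7.939
Post-stratified estimate = 56.059 → 56.1%.

56.1%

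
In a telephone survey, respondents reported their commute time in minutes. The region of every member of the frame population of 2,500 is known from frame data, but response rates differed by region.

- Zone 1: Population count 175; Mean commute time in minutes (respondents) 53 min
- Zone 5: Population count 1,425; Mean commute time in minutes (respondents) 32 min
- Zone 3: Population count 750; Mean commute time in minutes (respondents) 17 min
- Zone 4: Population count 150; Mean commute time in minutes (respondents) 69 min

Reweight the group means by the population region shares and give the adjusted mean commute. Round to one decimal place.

31.2

Reweight to the known region distribution:
  Zone 1: (175/2,500) × 53 = 3.71
  Zone 5: (1,425/2,500) × 32 = 18.24
  Zone 3: (750/2,500) × 17 = 5.1
  Zone 4: (150/2,500) × 69 = 4.14
Post-stratified estimate = 31.19 → 31.2.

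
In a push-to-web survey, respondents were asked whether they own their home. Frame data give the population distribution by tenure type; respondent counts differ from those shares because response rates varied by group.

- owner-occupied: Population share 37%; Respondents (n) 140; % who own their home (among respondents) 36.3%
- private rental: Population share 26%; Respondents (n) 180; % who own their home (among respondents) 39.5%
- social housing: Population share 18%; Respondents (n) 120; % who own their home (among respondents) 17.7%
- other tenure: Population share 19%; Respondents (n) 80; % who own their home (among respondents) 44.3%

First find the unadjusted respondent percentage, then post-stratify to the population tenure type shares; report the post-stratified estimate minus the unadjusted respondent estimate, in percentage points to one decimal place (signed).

+1.0 percentage points

Unadjusted (pooled respondent) estimate weights by respondent counts:
  (140/520)×36.3 + (180/520)×39.5 + (120/520)×17.7 + (80/520)×44.3 = 34.3462%
Post-stratified estimate weights by population shares:
  0.37×36.3 + 0.26×39.5 + 0.18×17.7 + 0.19×44.3 = 35.304%
Difference = 35.304 − 34.3462 = 0.9578 pp.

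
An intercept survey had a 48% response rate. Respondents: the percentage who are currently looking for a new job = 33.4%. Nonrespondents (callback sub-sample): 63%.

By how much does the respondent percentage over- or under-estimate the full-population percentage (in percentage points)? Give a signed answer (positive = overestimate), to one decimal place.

-15.4 percentage points

Nonresponse fraction = 1 − 0.48 = 0.52.
Bias = (nonresponse fraction) × (respondent percentage − nonrespondent percentage)
     = 0.52 × (33.4 − 63) = 0.52 × -29.6 = -15.392.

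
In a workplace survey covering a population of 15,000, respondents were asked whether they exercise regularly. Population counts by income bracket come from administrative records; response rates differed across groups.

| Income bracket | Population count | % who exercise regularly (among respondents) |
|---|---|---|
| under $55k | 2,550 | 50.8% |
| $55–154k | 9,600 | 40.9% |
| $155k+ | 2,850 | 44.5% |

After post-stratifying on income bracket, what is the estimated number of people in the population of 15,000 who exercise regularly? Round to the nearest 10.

Apply each group's respondent rate to its population count:
  under $55k: 2,550 × 50.8% = 1295.4
  $55–154k: 9,600 × 40.9% = 3926.4
  $155k+: 2,850 × 44.5% = 1268.25
Estimated total = 6490.05 → 6,490.

6,490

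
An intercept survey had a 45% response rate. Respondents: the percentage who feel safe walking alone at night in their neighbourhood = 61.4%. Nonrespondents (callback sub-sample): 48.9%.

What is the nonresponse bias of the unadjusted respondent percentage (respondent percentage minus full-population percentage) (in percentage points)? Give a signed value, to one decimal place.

+6.9 percentage points

Nonresponse fraction = 1 − 0.45 = 0.55.
Bias = (nonresponse fraction) × (respondent percentage − nonrespondent percentage)
     = 0.55 × (61.4 − 48.9) = 0.55 × 12.5 = 6.875.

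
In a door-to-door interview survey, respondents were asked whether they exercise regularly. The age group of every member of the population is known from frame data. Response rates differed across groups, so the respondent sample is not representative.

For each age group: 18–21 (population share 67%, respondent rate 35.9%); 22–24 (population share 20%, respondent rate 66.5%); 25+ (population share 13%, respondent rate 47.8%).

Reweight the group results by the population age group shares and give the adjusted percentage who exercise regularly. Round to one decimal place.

Post-stratification weights by population share, not respondent share:
  18–21: 0.67 × 35.9 = 24.053
  22–24: 0.2 × 66.5 = 13.3
  25+: 0.13 × 47.8 = 6.214
Post-stratified estimate = 43.567 → 43.6%.

43.6%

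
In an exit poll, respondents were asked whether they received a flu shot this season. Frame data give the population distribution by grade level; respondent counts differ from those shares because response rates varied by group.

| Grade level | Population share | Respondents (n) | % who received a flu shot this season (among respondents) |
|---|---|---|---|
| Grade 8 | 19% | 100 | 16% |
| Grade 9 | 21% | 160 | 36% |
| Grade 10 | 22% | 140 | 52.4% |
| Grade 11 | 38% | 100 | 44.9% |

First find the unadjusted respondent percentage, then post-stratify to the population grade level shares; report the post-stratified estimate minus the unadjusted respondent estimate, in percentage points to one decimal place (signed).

+0.8 percentage points

Without adjustment, the pooled respondent share is:
  (100/500)×16 + (160/500)×36 + (140/500)×52.4 + (100/500)×44.9 = 38.372%
Post-stratified estimate weights by population shares:
  0.19×16 + 0.21×36 + 0.22×52.4 + 0.38×44.9 = 39.19%
Difference = 39.19 − 38.372 = 0.818 pp.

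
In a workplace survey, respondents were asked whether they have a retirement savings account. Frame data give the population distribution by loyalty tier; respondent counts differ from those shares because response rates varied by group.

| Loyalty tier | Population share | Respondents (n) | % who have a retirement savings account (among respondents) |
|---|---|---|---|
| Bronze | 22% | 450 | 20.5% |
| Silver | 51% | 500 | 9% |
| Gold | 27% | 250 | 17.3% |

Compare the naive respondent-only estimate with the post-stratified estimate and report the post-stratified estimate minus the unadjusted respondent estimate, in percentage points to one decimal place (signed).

-1.3 percentage points

Naive respondent-only estimate (weights = respondent counts):
  (450/1200)×20.5 + (500/1200)×9 + (250/1200)×17.3 = 15.0417%
Post-stratifying to population shares instead:
  0.22×20.5 + 0.51×9 + 0.27×17.3 = 13.771%
Difference = 13.771 − 15.0417 = -1.2707 pp.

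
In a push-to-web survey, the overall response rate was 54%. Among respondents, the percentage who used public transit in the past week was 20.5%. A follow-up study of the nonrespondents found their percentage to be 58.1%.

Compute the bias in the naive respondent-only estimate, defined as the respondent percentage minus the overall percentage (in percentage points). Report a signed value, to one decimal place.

-17.3 percentage points

Nonresponse fraction = 1 − 0.54 = 0.46.
Bias = (nonresponse fraction) × (respondent percentage − nonrespondent percentage)
     = 0.46 × (20.5 − 58.1) = 0.46 × -37.6 = -17.296.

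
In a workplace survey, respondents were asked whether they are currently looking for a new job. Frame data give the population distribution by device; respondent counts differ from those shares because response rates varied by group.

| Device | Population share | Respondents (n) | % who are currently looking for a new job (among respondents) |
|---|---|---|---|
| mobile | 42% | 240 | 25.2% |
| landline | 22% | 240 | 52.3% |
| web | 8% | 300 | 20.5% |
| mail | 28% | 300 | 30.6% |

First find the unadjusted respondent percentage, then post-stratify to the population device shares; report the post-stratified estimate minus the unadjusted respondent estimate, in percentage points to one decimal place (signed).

Without adjustment, the pooled respondent share is:
  (240/1080)×25.2 + (240/1080)×52.3 + (300/1080)×20.5 + (300/1080)×30.6 = 31.4167%
Reweighting by population device shares:
  0.42×25.2 + 0.22×52.3 + 0.08×20.5 + 0.28×30.6 = 32.298%
Difference = 32.298 − 31.4167 = 0.8813 pp.

+0.9 percentage points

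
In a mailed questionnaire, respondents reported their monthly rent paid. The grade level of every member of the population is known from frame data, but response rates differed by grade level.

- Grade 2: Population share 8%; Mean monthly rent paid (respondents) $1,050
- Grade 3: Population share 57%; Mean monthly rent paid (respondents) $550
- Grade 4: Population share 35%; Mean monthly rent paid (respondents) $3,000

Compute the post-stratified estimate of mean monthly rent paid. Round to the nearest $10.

Weight each group's respondent value by its population share:
  Grade 2: 0.08 × 1050 = 84
  Grade 3: 0.57 × 550 = 313.5
  Grade 4: 0.35 × 3000 = 1050
Post-stratified estimate = 1447.5 → $1,450.

$1,450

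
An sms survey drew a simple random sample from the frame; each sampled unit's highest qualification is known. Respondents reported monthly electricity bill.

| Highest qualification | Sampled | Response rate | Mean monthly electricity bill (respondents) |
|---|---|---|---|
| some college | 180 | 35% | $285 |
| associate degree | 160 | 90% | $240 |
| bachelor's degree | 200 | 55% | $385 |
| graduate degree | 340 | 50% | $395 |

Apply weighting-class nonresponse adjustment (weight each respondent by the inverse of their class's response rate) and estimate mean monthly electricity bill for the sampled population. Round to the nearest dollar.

With weight = n_sampled/n_responded per class, the weighted class total is n_sampled:
  some college: 180 × 285 = 51,300
  associate degree: 160 × 240 = 38,400
  bachelor's degree: 200 × 385 = 77,000
  graduate degree: 340 × 395 = 134,300
Adjusted estimate = 301,000 / 880 = 342.045 → $342.

$342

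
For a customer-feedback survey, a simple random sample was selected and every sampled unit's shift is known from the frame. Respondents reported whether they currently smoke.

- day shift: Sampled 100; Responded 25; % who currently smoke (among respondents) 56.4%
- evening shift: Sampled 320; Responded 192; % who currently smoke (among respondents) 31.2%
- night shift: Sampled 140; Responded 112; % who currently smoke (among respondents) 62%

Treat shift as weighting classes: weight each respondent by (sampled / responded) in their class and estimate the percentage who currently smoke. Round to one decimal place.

43.4%

Response rates by class: day shift 25/100 = 25%, evening shift 192/320 = 60%, night shift 112/140 = 80%.
Each respondent's weight = sampled/responded in their class; summing within a class gives n_sampled, so:
  day shift: 100 × 56.4 = 5640
  evening shift: 320 × 31.2 = 9984
  night shift: 140 × 62 = 8680
Adjusted estimate = 24,304 / 560 = 43.4 → 43.4%.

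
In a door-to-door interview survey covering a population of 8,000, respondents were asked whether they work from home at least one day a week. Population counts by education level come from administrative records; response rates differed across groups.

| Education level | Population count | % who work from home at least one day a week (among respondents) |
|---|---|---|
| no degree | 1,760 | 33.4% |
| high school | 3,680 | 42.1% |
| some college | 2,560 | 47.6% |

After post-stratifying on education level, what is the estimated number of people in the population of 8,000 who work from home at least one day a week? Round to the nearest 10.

Each cell contributes its population count × the respondent rate:
  no degree: 1,760 × 33.4% = 587.84
  high school: 3,680 × 42.1% = 1549.28
  some college: 2,560 × 47.6% = 1218.56
Estimated total = 3355.68 → 3,360.

3,360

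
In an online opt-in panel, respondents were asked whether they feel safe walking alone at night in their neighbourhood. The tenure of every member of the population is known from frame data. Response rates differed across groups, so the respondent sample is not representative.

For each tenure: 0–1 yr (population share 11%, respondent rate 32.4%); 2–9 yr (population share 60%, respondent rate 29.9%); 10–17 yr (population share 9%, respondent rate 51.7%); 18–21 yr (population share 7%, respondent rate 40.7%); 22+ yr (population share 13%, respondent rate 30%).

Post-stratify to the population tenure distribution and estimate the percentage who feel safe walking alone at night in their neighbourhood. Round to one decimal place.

32.9%

Each cell contributes population-share × respondent value:
  0–1 yr: 0.11 × 32.4 = 3.564
  2–9 yr: 0.6 × 29.9 = 17.94
  10–17 yr: 0.09 × 51.7 = 4.653
  18–21 yr: 0.07 × 40.7 = 2.849
  22+ yr: 0.13 × 30 = 3.9
Post-stratified estimate = 32.906 → 32.9%.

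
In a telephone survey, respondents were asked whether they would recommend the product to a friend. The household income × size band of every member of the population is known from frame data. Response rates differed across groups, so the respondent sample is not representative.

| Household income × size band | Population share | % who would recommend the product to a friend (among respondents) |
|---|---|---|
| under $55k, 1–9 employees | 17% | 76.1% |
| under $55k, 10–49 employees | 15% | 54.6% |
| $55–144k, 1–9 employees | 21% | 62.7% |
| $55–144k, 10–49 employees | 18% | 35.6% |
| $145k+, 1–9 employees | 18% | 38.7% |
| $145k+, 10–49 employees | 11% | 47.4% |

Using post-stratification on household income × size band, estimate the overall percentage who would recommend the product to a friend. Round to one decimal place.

Post-stratification weights by population share, not respondent share:
  under $55k, 1–9 employees: 0.17 × 76.1 = 12.937
  under $55k, 10–49 employees: 0.15 × 54.6 = 8.19
  $55–144k, 1–9 employees: 0.21 × 62.7 = 13.167
  $55–144k, 10–49 employees: 0.18 × 35.6 = 6.408
  $145k+, 1–9 employees: 0.18 × 38.7 = 6.966
  $145k+, 10–49 employees: 0.11 × 47.4 = 5.214
Post-stratified estimate = 52.882 → 52.9%.

52.9%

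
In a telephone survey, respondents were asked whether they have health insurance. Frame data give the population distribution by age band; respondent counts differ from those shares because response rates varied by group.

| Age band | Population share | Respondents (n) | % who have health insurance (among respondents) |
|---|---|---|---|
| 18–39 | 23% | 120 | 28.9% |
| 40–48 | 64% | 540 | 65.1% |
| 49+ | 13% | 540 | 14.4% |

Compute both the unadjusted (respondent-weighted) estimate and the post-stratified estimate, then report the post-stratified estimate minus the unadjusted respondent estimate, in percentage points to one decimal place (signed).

+11.5 percentage points

Naive respondent-only estimate (weights = respondent counts):
  (120/1200)×28.9 + (540/1200)×65.1 + (540/1200)×14.4 = 38.665%
Post-stratified estimate weights by population shares:
  0.23×28.9 + 0.64×65.1 + 0.13×14.4 = 50.183%
Difference = 50.183 − 38.665 = 11.518 pp.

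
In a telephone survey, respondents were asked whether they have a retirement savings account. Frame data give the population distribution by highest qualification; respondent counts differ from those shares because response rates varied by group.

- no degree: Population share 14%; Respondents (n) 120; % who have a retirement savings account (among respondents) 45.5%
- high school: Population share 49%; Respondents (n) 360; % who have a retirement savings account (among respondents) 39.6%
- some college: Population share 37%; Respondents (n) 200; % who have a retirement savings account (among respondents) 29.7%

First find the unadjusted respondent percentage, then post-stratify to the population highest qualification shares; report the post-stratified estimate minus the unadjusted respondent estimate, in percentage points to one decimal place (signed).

Naive respondent-only estimate (weights = respondent counts):
  (120/680)×45.5 + (360/680)×39.6 + (200/680)×29.7 = 37.7294%
Reweighting by population highest qualification shares:
  0.14×45.5 + 0.49×39.6 + 0.37×29.7 = 36.763%
Difference = 36.763 − 37.7294 = -0.9664 pp.

-1.0 percentage points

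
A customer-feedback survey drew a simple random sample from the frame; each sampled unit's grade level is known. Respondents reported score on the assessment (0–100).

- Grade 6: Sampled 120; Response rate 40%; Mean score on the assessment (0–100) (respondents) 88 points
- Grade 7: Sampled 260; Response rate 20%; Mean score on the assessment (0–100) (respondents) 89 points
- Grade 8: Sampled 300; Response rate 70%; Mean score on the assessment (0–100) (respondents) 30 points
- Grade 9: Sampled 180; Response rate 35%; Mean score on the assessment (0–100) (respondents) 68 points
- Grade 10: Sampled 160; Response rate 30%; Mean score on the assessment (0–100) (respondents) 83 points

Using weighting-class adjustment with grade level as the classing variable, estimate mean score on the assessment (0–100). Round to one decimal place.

With weight = n_sampled/n_responded per class, the weighted class total is n_sampled:
  Grade 6: 120 × 88 = 10,560
  Grade 7: 260 × 89 = 23,140
  Grade 8: 300 × 30 = 9000
  Grade 9: 180 × 68 = 12,240
  Grade 10: 160 × 83 = 13,280
Adjusted estimate = 68,220 / 1,020 = 66.8824 → 66.9.

66.9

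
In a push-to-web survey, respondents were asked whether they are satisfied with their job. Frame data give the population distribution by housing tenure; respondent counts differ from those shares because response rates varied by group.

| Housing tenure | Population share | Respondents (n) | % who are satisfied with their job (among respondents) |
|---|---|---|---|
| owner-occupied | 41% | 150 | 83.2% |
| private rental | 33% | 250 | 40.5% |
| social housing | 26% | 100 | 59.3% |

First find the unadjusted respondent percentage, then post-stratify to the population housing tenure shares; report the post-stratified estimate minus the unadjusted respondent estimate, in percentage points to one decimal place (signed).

Unadjusted (pooled respondent) estimate weights by respondent counts:
  (150/500)×83.2 + (250/500)×40.5 + (100/500)×59.3 = 57.07%
Post-stratifying to population shares instead:
  0.41×83.2 + 0.33×40.5 + 0.26×59.3 = 62.895%
Difference = 62.895 − 57.07 = 5.825 pp.

+5.8 percentage points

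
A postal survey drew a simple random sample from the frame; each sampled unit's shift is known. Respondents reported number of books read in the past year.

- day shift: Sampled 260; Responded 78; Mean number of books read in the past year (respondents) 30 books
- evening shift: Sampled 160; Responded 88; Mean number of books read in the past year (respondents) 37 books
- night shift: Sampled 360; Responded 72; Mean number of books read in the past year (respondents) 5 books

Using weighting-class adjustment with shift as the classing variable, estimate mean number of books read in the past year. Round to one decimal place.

Response rates by class: day shift 78/260 = 30%, evening shift 88/160 = 55%, night shift 72/360 = 20%.
With weight = n_sampled/n_responded per class, the weighted class total is n_sampled:
  day shift: 260 × 30 = 7800
  evening shift: 160 × 37 = 5920
  night shift: 360 × 5 = 1800
Adjusted estimate = 15,520 / 780 = 19.8974 → 19.9.

19.9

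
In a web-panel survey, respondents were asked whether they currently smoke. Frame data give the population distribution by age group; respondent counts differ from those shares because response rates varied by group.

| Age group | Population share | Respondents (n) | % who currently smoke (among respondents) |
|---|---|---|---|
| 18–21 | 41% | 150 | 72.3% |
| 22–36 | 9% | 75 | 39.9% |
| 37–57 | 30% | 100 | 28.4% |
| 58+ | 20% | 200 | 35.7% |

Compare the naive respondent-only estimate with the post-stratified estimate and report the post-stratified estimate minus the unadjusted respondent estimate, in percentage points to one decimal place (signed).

+3.5 percentage points

Naive respondent-only estimate (weights = respondent counts):
  (150/525)×72.3 + (75/525)×39.9 + (100/525)×28.4 + (200/525)×35.7 = 45.3667%
Post-stratifying to population shares instead:
  0.41×72.3 + 0.09×39.9 + 0.3×28.4 + 0.2×35.7 = 48.894%
Difference = 48.894 − 45.3667 = 3.5273 pp.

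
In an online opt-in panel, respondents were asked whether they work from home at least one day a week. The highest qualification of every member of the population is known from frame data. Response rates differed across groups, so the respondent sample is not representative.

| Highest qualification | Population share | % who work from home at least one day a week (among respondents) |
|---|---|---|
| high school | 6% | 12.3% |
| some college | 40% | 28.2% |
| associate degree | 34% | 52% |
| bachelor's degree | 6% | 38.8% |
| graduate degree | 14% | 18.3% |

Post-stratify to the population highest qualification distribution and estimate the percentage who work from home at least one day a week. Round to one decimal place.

34.6%

Post-stratification weights by population share, not respondent share:
  high school: 0.06 × 12.3 = 0.738
  some college: 0.4 × 28.2 = 11.28
  associate degree: 0.34 × 52 = 17.68
  bachelor's degree: 0.06 × 38.8 = 2.328
  graduate degree: 0.14 × 18.3 = 2.562
Post-stratified estimate = 34.588 → 34.6%.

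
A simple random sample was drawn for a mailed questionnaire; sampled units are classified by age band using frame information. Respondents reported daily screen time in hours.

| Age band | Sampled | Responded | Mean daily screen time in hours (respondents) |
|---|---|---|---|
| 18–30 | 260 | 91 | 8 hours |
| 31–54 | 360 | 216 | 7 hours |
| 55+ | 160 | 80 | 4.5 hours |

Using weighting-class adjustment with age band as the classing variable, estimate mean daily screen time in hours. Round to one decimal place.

Response rates by class: 18–30 91/260 = 35%, 31–54 216/360 = 60%, 55+ 80/160 = 50%.
Inverse-response-rate weighting restores each class to its sampled count, so class totals weight by n_sampled:
  18–30: 260 × 8 = 2080
  31–54: 360 × 7 = 2520
  55+: 160 × 4.5 = 720
Adjusted estimate = 5320 / 780 = 6.82051 → 6.8.

6.8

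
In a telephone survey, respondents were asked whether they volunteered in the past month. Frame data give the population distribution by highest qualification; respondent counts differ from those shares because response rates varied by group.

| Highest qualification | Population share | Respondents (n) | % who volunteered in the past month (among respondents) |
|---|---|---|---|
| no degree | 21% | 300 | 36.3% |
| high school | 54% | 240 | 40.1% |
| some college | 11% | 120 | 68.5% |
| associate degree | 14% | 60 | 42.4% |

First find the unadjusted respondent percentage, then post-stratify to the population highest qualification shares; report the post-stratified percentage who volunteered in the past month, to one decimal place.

Unadjusted (pooled respondent) estimate weights by respondent counts:
  (300/720)×36.3 + (240/720)×40.1 + (120/720)×68.5 + (60/720)×42.4 = 43.4417%
Reweighting by population highest qualification shares:
  0.21×36.3 + 0.54×40.1 + 0.11×68.5 + 0.14×42.4 = 42.748%

42.7%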